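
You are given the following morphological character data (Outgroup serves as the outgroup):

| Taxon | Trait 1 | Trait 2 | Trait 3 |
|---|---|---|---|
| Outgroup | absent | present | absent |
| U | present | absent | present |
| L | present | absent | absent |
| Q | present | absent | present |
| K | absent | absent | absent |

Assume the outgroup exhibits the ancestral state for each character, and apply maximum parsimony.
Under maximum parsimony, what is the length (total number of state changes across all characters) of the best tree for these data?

Character polarity is set by the outgroup: the derived state is whichever differs from the outgroup's state, so for Trait 2 the derived state is 'absent', and for the remaining characters it is 'present'.
Only L, Q, and U show the derived state 'present' for Trait 1, supporting them as a clade.
Trait 2 (derived state 'absent') is shared by all ingroup taxa — unites the whole ingroup.
Only Q and U show the derived state 'present' for Trait 3, supporting them as a clade.
Most parsimonious ingroup topology: (((U,Q),L),K).
Changes per character on this tree: Trait 1: 1; Trait 2: 1; Trait 3: 1.
Total = 3.

3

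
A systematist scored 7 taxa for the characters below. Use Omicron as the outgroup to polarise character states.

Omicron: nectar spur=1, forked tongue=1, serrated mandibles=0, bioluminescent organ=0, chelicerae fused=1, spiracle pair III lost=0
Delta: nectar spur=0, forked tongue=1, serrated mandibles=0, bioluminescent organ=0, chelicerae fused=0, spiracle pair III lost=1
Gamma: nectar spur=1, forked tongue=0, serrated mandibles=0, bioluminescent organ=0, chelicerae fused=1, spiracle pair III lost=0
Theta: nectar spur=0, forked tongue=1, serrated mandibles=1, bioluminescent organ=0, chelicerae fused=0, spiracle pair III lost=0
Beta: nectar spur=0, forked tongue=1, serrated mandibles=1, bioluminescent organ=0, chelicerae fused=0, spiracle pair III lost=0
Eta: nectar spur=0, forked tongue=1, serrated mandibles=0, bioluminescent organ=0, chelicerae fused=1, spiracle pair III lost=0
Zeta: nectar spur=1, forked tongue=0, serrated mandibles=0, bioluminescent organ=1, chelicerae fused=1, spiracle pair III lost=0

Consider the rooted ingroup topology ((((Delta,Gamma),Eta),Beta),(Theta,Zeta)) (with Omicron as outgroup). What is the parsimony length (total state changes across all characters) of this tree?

12

Map each character onto ((((Delta,Gamma),Eta),Beta),(Theta,Zeta)) (rooted by Omicron) and count the minimum state changes it requires (Fitch parsimony):
nectar spur: 3; forked tongue: 2; serrated mandibles: 2; bioluminescent organ: 1; chelicerae fused: 3; spiracle pair III lost: 1.
Total tree length = 12.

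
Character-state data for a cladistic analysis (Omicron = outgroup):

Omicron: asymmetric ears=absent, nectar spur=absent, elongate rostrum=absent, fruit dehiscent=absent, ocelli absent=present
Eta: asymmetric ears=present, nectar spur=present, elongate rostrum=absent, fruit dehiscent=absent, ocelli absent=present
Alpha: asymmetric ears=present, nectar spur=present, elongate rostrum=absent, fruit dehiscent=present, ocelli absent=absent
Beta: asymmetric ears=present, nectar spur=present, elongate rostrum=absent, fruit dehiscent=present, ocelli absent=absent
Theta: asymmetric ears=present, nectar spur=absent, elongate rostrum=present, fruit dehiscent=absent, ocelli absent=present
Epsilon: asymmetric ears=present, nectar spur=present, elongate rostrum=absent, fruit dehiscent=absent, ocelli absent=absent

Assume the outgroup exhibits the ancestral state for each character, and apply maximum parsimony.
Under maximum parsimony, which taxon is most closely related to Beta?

Character polarity is set by the outgroup: the derived state is whichever differs from the outgroup's state, so for ocelli absent the derived state is 'absent', and for the remaining characters it is 'present'.
asymmetric ears (derived state 'present') is shared by all ingroup taxa — unites the whole ingroup.
Only Alpha, Beta, Epsilon, and Eta show the derived state 'present' for nectar spur, supporting them as a clade.
elongate rostrum: derived state 'present' in Theta only — an autapomorphy, so it tells us nothing about relationships among taxa.
Only Alpha and Beta show the derived state 'present' for fruit dehiscent, supporting them as a clade.
ocelli absent: derived state 'absent' in Alpha, Beta, and Epsilon only — synapomorphy for {Alpha, Beta, Epsilon}.
Most parsimonious ingroup topology: ((Eta,((Alpha,Beta),Epsilon)),Theta).
Beta and Alpha form a cherry on this tree, so they are sister taxa.

Alpha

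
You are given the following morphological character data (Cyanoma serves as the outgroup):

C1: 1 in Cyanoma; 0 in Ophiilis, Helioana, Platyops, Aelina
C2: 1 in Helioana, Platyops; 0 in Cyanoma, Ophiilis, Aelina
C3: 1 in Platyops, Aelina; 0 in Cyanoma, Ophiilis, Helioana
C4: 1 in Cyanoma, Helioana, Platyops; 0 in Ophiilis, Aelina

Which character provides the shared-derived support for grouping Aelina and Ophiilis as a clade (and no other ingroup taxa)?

Character polarity is set by the outgroup: the derived state is whichever differs from the outgroup's state, so for C1, C4 the derived state is '0', and for the remaining characters it is '1'.
All ingroup taxa share the derived state '0' for C1; it defines the ingroup but does not resolve relationships within it.
C2: derived state '1' in Helioana and Platyops only — synapomorphy for {Helioana, Platyops}.
C3 groups Aelina and Platyops, which is incompatible with the clades supported by the remaining characters; treating it as convergent (homoplasy) costs fewer steps than any alternative tree.
C4: derived state '0' in Aelina and Ophiilis only — synapomorphy for {Aelina, Ophiilis}.
Most parsimonious ingroup topology: ((Ophiilis,Aelina),(Helioana,Platyops)).
The clade {Aelina, Ophiilis} is supported by C4: its derived state '0' occurs in exactly those taxa and in no other taxon (including the outgroup).

C4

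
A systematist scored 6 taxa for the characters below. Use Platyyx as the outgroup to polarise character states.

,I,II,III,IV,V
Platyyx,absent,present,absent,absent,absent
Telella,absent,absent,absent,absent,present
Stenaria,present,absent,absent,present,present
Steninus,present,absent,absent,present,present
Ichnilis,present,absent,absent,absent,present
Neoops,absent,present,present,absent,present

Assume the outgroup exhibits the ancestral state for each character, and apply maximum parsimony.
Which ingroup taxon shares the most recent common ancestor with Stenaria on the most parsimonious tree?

Character polarity is set by the outgroup: the derived state is whichever differs from the outgroup's state, so for II the derived state is 'absent', and for the remaining characters it is 'present'.
I (derived state 'present') is shared by Ichnilis, Stenaria, and Steninus — a synapomorphy uniting that clade.
II: derived state 'absent' in Ichnilis, Stenaria, Steninus, and Telella only — synapomorphy for {Ichnilis, Stenaria, Steninus, Telella}.
III: derived state 'present' in Neoops only — an autapomorphy, so it tells us nothing about relationships among taxa.
Only Stenaria and Steninus show the derived state 'present' for IV, supporting them as a clade.
All ingroup taxa share the derived state 'present' for V; it defines the ingroup but does not resolve relationships within it.
Most parsimonious ingroup topology: ((Telella,((Stenaria,Steninus),Ichnilis)),Neoops).
Stenaria and Steninus form a cherry on this tree, so they are sister taxa.

Steninus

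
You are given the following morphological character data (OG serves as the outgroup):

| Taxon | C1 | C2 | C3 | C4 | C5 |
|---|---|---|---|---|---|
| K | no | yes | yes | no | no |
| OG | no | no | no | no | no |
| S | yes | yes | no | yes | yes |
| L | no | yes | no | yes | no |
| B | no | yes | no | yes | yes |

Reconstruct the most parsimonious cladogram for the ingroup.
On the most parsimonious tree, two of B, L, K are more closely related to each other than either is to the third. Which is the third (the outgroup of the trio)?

K

The outgroup has state 'no' for every character, so 'yes' is the derived state throughout.
C1: derived state 'yes' in S only — an autapomorphy, so it tells us nothing about relationships among taxa.
C2 (derived state 'yes') is shared by all ingroup taxa — unites the whole ingroup.
C3: derived state 'yes' in K only — an autapomorphy, so it tells us nothing about relationships among taxa.
C4 (derived state 'yes') is shared by B, L, and S — a synapomorphy uniting that clade.
Only B and S show the derived state 'yes' for C5, supporting them as a clade.
Most parsimonious ingroup topology: (K,((S,B),L)).
L and B share a more recent common ancestor with each other than either does with K, so K is the least closely related of the three.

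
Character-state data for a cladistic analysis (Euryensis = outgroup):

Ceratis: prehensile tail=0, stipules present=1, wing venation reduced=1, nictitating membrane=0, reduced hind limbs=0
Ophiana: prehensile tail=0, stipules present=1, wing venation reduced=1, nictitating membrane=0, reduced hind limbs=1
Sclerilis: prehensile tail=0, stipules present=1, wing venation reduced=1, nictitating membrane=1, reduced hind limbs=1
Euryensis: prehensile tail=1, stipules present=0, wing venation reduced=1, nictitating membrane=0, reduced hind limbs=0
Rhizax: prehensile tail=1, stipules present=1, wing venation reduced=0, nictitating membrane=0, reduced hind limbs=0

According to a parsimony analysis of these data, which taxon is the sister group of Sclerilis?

Ophiana

Character polarity is set by the outgroup: the derived state is whichever differs from the outgroup's state, so for prehensile tail, wing venation reduced the derived state is '0', and for the remaining characters it is '1'.
prehensile tail: derived state '0' in Ceratis, Ophiana, and Sclerilis only — synapomorphy for {Ceratis, Ophiana, Sclerilis}.
stipules present (derived state '1') is shared by all ingroup taxa — unites the whole ingroup.
wing venation reduced (derived state '0') is unique to Rhizax (autapomorphy; uninformative for grouping).
nictitating membrane: derived state '1' in Sclerilis only — an autapomorphy, so it tells us nothing about relationships among taxa.
Only Ophiana and Sclerilis show the derived state '1' for reduced hind limbs, supporting them as a clade.
Most parsimonious ingroup topology: (Rhizax,((Ophiana,Sclerilis),Ceratis)).
Sclerilis and Ophiana form a cherry on this tree, so they are sister taxa.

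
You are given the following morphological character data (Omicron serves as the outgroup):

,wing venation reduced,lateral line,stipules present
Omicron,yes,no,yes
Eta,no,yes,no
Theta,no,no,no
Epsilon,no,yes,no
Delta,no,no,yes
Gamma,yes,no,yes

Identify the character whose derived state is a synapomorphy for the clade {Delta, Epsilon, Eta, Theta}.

wing venation reduced

Character polarity is set by the outgroup: the derived state is whichever differs from the outgroup's state, so for wing venation reduced, stipules present the derived state is 'no', and for the remaining characters it is 'yes'.
Only Delta, Epsilon, Eta, and Theta show the derived state 'no' for wing venation reduced, supporting them as a clade.
lateral line: derived state 'yes' in Epsilon and Eta only — synapomorphy for {Epsilon, Eta}.
stipules present (derived state 'no') is shared by Epsilon, Eta, and Theta — a synapomorphy uniting that clade.
Most parsimonious ingroup topology: ((((Eta,Epsilon),Theta),Delta),Gamma).
The clade {Delta, Epsilon, Eta, Theta} is supported by wing venation reduced: its derived state 'no' occurs in exactly those taxa and in no other taxon (including the outgroup).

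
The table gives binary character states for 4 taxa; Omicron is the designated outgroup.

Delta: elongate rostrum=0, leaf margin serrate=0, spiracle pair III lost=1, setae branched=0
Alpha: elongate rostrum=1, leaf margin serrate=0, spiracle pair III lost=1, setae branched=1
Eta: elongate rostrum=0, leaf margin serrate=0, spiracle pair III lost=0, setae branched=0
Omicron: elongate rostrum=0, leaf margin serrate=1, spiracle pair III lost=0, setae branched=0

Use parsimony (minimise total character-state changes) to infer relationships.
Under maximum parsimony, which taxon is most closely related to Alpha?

Delta

Character polarity is set by the outgroup: the derived state is whichever differs from the outgroup's state, so for leaf margin serrate the derived state is '0', and for the remaining characters it is '1'.
elongate rostrum (derived state '1') is unique to Alpha (autapomorphy; uninformative for grouping).
leaf margin serrate (derived state '0') is shared by all ingroup taxa — unites the whole ingroup.
spiracle pair III lost (derived state '1') is shared by Alpha and Delta — a synapomorphy uniting that clade.
setae branched: derived state '1' in Alpha only — an autapomorphy, so it tells us nothing about relationships among taxa.
Most parsimonious ingroup topology: ((Delta,Alpha),Eta).
Alpha and Delta form a cherry on this tree, so they are sister taxa.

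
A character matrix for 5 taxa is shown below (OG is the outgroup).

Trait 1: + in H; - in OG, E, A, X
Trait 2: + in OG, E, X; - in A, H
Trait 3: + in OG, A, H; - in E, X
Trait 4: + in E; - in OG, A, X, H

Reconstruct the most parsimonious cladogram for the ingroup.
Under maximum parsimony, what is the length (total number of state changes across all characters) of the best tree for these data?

Character polarity is set by the outgroup: the derived state is whichever differs from the outgroup's state, so for Trait 2, Trait 3 the derived state is '-', and for the remaining characters it is '+'.
Trait 1: derived state '+' in H only — an autapomorphy, so it tells us nothing about relationships among taxa.
Trait 2: derived state '-' in A and H only — synapomorphy for {A, H}.
Only E and X show the derived state '-' for Trait 3, supporting them as a clade.
Trait 4 (derived state '+') is unique to E (autapomorphy; uninformative for grouping).
Most parsimonious ingroup topology: ((E,X),(A,H)).
Changes per character on this tree: Trait 1: 1; Trait 2: 1; Trait 3: 1; Trait 4: 1.
Total = 4.

4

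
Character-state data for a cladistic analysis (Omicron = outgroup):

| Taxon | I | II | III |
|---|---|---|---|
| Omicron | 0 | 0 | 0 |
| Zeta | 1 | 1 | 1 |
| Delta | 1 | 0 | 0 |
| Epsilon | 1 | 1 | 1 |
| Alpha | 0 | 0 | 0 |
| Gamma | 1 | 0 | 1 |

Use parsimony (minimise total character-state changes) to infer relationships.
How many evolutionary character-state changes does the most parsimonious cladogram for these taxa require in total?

3

The outgroup has state '0' for every character, so '1' is the derived state throughout.
Only Delta, Epsilon, Gamma, and Zeta show the derived state '1' for I, supporting them as a clade.
II: derived state '1' in Epsilon and Zeta only — synapomorphy for {Epsilon, Zeta}.
III (derived state '1') is shared by Epsilon, Gamma, and Zeta — a synapomorphy uniting that clade.
Most parsimonious ingroup topology: ((((Zeta,Epsilon),Gamma),Delta),Alpha).
Changes per character on this tree: I: 1; II: 1; III: 1.
Total = 3.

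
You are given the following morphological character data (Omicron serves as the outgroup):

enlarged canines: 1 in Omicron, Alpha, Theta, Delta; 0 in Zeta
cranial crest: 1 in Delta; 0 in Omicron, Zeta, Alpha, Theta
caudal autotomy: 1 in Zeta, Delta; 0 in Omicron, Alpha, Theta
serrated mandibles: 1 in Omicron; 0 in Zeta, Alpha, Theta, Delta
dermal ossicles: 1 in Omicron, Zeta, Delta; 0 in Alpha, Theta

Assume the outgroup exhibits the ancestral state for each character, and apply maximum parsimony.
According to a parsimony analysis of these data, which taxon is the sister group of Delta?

Zeta

Character polarity is set by the outgroup: the derived state is whichever differs from the outgroup's state, so for enlarged canines, serrated mandibles, dermal ossicles the derived state is '0', and for the remaining characters it is '1'.
enlarged canines: derived state '0' in Zeta only — an autapomorphy, so it tells us nothing about relationships among taxa.
cranial crest (derived state '1') is unique to Delta (autapomorphy; uninformative for grouping).
caudal autotomy (derived state '1') is shared by Delta and Zeta — a synapomorphy uniting that clade.
serrated mandibles (derived state '0') is shared by all ingroup taxa — unites the whole ingroup.
Only Alpha and Theta show the derived state '0' for dermal ossicles, supporting them as a clade.
Most parsimonious ingroup topology: ((Zeta,Delta),(Alpha,Theta)).
Delta and Zeta form a cherry on this tree, so they are sister taxa.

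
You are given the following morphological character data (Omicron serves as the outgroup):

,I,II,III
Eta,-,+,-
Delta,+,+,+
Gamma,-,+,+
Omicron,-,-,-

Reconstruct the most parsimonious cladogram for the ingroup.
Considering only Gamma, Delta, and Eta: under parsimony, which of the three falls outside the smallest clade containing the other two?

The outgroup has state '-' for every character, so '+' is the derived state throughout.
I: derived state '+' in Delta only — an autapomorphy, so it tells us nothing about relationships among taxa.
All ingroup taxa share the derived state '+' for II; it defines the ingroup but does not resolve relationships within it.
Only Delta and Gamma show the derived state '+' for III, supporting them as a clade.
Most parsimonious ingroup topology: (Eta,(Gamma,Delta)).
Delta and Gamma share a more recent common ancestor with each other than either does with Eta, so Eta is the least closely related of the three.

Eta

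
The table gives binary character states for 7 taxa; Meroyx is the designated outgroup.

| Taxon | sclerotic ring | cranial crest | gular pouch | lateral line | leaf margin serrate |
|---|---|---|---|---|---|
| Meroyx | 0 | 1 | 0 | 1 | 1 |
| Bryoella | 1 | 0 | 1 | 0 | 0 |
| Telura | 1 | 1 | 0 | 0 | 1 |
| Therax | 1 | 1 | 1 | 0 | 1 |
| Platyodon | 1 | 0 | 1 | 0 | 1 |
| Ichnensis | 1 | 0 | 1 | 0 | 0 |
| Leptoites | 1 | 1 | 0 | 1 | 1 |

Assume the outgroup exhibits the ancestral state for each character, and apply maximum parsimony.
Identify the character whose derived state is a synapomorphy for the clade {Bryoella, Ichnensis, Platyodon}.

cranial crest

Character polarity is set by the outgroup: the derived state is whichever differs from the outgroup's state, so for cranial crest, lateral line, leaf margin serrate the derived state is '0', and for the remaining characters it is '1'.
sclerotic ring (derived state '1') is shared by all ingroup taxa — unites the whole ingroup.
cranial crest: derived state '0' in Bryoella, Ichnensis, and Platyodon only — synapomorphy for {Bryoella, Ichnensis, Platyodon}.
Only Bryoella, Ichnensis, Platyodon, and Therax show the derived state '1' for gular pouch, supporting them as a clade.
lateral line (derived state '0') is shared by Bryoella, Ichnensis, Platyodon, Telura, and Therax — a synapomorphy uniting that clade.
Only Bryoella and Ichnensis show the derived state '0' for leaf margin serrate, supporting them as a clade.
Most parsimonious ingroup topology: (((((Bryoella,Ichnensis),Platyodon),Therax),Telura),Leptoites).
The clade {Bryoella, Ichnensis, Platyodon} is supported by cranial crest: its derived state '0' occurs in exactly those taxa and in no other taxon (including the outgroup).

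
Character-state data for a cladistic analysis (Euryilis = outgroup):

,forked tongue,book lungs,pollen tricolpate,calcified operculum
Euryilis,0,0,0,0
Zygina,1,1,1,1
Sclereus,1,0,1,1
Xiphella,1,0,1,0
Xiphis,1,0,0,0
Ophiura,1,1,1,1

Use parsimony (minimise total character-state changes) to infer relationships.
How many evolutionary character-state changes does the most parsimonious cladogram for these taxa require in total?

The outgroup has state '0' for every character, so '1' is the derived state throughout.
All ingroup taxa share the derived state '1' for forked tongue; it defines the ingroup but does not resolve relationships within it.
Only Ophiura and Zygina show the derived state '1' for book lungs, supporting them as a clade.
pollen tricolpate (derived state '1') is shared by Ophiura, Sclereus, Xiphella, and Zygina — a synapomorphy uniting that clade.
calcified operculum: derived state '1' in Ophiura, Sclereus, and Zygina only — synapomorphy for {Ophiura, Sclereus, Zygina}.
Most parsimonious ingroup topology: ((((Zygina,Ophiura),Sclereus),Xiphella),Xiphis).
Changes per character on this tree: forked tongue: 1; book lungs: 1; pollen tricolpate: 1; calcified operculum: 1.
Total = 4.

4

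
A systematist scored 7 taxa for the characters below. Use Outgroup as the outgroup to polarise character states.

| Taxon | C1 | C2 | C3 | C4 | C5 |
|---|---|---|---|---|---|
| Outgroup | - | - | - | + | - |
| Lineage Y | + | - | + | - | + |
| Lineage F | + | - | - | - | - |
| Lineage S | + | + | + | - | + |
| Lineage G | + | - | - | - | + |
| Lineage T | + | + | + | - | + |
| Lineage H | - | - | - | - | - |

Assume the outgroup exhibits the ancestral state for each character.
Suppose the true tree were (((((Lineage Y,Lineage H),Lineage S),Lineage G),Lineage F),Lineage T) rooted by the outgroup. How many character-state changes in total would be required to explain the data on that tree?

11

Map each character onto (((((Lineage Y,Lineage H),Lineage S),Lineage G),Lineage F),Lineage T) (rooted by Outgroup) and count the minimum state changes it requires (Fitch parsimony):
C1: 2; C2: 2; C3: 3; C4: 1; C5: 3.
Total tree length = 11.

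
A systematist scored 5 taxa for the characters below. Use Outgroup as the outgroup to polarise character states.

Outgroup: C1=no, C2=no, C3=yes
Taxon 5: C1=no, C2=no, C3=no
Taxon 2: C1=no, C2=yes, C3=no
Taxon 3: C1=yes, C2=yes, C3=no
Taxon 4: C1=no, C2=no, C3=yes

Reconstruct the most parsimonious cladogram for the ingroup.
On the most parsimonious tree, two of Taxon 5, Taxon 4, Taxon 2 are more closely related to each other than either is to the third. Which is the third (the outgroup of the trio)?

Character polarity is set by the outgroup: the derived state is whichever differs from the outgroup's state, so for C3 the derived state is 'no', and for the remaining characters it is 'yes'.
C1 (derived state 'yes') is unique to Taxon 3 (autapomorphy; uninformative for grouping).
Only Taxon 2 and Taxon 3 show the derived state 'yes' for C2, supporting them as a clade.
Only Taxon 2, Taxon 3, and Taxon 5 show the derived state 'no' for C3, supporting them as a clade.
Most parsimonious ingroup topology: ((Taxon 5,(Taxon 2,Taxon 3)),Taxon 4).
Taxon 5 and Taxon 2 share a more recent common ancestor with each other than either does with Taxon 4, so Taxon 4 is the least closely related of the three.

Taxon 4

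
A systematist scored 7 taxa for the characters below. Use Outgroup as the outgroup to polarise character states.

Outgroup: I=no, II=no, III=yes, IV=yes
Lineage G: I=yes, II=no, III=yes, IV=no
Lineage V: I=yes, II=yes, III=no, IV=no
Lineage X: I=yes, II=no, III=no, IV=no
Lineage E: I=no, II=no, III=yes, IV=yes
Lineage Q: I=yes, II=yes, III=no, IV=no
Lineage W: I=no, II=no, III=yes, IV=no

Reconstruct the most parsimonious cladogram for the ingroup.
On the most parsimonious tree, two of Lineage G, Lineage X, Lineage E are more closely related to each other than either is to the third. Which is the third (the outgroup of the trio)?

Character polarity is set by the outgroup: the derived state is whichever differs from the outgroup's state, so for III, IV the derived state is 'no', and for the remaining characters it is 'yes'.
Only Lineage G, Lineage Q, Lineage V, and Lineage X show the derived state 'yes' for I, supporting them as a clade.
Only Lineage Q and Lineage V show the derived state 'yes' for II, supporting them as a clade.
Only Lineage Q, Lineage V, and Lineage X show the derived state 'no' for III, supporting them as a clade.
IV (derived state 'no') is shared by Lineage G, Lineage Q, Lineage V, Lineage W, and Lineage X — a synapomorphy uniting that clade.
Most parsimonious ingroup topology: (((Lineage G,((Lineage V,Lineage Q),Lineage X)),Lineage W),Lineage E).
Lineage X and Lineage G share a more recent common ancestor with each other than either does with Lineage E, so Lineage E is the least closely related of the three.

Lineage E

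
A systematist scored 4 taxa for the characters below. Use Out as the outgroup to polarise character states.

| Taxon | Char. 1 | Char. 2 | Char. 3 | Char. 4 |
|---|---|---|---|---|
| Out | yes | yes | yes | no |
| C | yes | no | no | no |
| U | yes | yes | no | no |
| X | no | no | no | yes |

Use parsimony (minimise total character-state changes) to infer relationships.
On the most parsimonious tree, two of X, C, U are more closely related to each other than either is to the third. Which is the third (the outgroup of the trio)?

Character polarity is set by the outgroup: the derived state is whichever differs from the outgroup's state, so for Char. 1, Char. 2, Char. 3 the derived state is 'no', and for the remaining characters it is 'yes'.
Char. 1 (derived state 'no') is unique to X (autapomorphy; uninformative for grouping).
Char. 2: derived state 'no' in C and X only — synapomorphy for {C, X}.
All ingroup taxa share the derived state 'no' for Char. 3; it defines the ingroup but does not resolve relationships within it.
Char. 4: derived state 'yes' in X only — an autapomorphy, so it tells us nothing about relationships among taxa.
Most parsimonious ingroup topology: ((C,X),U).
X and C share a more recent common ancestor with each other than either does with U, so U is the least closely related of the three.

U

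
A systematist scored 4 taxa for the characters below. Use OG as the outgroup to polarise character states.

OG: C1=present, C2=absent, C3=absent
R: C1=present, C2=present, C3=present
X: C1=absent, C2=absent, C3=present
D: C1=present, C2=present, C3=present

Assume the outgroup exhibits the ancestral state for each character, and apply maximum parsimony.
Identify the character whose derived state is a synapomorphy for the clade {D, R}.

Character polarity is set by the outgroup: the derived state is whichever differs from the outgroup's state, so for C1 the derived state is 'absent', and for the remaining characters it is 'present'.
C1 (derived state 'absent') is unique to X (autapomorphy; uninformative for grouping).
C2: derived state 'present' in D and R only — synapomorphy for {D, R}.
C3 (derived state 'present') is shared by all ingroup taxa — unites the whole ingroup.
Most parsimonious ingroup topology: ((R,D),X).
The clade {D, R} is supported by C2: its derived state 'present' occurs in exactly those taxa and in no other taxon (including the outgroup).

C2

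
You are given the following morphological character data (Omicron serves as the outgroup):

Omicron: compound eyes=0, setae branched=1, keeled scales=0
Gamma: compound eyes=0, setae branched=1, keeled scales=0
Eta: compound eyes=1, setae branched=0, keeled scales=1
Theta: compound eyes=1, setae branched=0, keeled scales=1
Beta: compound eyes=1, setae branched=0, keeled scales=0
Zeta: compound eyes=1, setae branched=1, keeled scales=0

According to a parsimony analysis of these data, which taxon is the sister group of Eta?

Character polarity is set by the outgroup: the derived state is whichever differs from the outgroup's state, so for setae branched the derived state is '0', and for the remaining characters it is '1'.
compound eyes (derived state '1') is shared by Beta, Eta, Theta, and Zeta — a synapomorphy uniting that clade.
setae branched: derived state '0' in Beta, Eta, and Theta only — synapomorphy for {Beta, Eta, Theta}.
keeled scales (derived state '1') is shared by Eta and Theta — a synapomorphy uniting that clade.
Most parsimonious ingroup topology: (Gamma,(((Eta,Theta),Beta),Zeta)).
Eta and Theta form a cherry on this tree, so they are sister taxa.

Theta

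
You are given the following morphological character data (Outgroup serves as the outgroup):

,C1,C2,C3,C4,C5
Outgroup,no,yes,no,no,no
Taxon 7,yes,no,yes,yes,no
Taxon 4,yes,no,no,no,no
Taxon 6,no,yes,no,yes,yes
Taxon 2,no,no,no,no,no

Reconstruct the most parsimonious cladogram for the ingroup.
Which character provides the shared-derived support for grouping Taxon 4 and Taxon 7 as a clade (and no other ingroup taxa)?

Character polarity is set by the outgroup: the derived state is whichever differs from the outgroup's state, so for C2 the derived state is 'no', and for the remaining characters it is 'yes'.
Only Taxon 4 and Taxon 7 show the derived state 'yes' for C1, supporting them as a clade.
Only Taxon 2, Taxon 4, and Taxon 7 show the derived state 'no' for C2, supporting them as a clade.
C3: derived state 'yes' in Taxon 7 only — an autapomorphy, so it tells us nothing about relationships among taxa.
C4 (state 'yes') occurs in Taxon 6 and Taxon 7 but conflicts with the nesting implied by the other characters — most parsimoniously interpreted as homoplasy.
C5 (derived state 'yes') is unique to Taxon 6 (autapomorphy; uninformative for grouping).
Most parsimonious ingroup topology: (((Taxon 7,Taxon 4),Taxon 2),Taxon 6).
The clade {Taxon 4, Taxon 7} is supported by C1: its derived state 'yes' occurs in exactly those taxa and in no other taxon (including the outgroup).

C1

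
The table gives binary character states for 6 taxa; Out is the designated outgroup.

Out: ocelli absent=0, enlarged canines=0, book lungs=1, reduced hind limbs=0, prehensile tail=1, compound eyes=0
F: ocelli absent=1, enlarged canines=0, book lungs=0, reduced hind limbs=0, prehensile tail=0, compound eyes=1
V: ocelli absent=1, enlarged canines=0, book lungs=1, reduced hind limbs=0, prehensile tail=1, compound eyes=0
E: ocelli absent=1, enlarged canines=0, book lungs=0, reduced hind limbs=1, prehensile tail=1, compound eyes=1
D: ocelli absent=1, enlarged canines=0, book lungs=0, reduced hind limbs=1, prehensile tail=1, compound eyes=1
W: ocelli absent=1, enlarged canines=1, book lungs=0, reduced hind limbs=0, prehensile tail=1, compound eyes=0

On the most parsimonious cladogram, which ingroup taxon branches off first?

V

Character polarity is set by the outgroup: the derived state is whichever differs from the outgroup's state, so for book lungs, prehensile tail the derived state is '0', and for the remaining characters it is '1'.
ocelli absent (derived state '1') is shared by all ingroup taxa — unites the whole ingroup.
enlarged canines (derived state '1') is unique to W (autapomorphy; uninformative for grouping).
Only D, E, F, and W show the derived state '0' for book lungs, supporting them as a clade.
Only D and E show the derived state '1' for reduced hind limbs, supporting them as a clade.
prehensile tail: derived state '0' in F only — an autapomorphy, so it tells us nothing about relationships among taxa.
Only D, E, and F show the derived state '1' for compound eyes, supporting them as a clade.
Most parsimonious ingroup topology: (((F,(E,D)),W),V).
V is sister to the clade containing all other ingroup taxa, so it is the earliest-diverging (most basal) ingroup lineage.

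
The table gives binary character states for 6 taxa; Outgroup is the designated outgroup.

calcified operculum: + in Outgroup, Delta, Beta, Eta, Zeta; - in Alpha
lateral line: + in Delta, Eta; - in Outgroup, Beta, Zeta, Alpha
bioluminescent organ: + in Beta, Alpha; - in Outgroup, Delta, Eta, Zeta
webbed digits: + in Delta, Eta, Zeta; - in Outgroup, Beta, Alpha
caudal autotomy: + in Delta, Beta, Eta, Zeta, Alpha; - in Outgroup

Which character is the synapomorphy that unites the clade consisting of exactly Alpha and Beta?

Character polarity is set by the outgroup: the derived state is whichever differs from the outgroup's state, so for calcified operculum the derived state is '-', and for the remaining characters it is '+'.
calcified operculum: derived state '-' in Alpha only — an autapomorphy, so it tells us nothing about relationships among taxa.
lateral line: derived state '+' in Delta and Eta only — synapomorphy for {Delta, Eta}.
Only Alpha and Beta show the derived state '+' for bioluminescent organ, supporting them as a clade.
webbed digits (derived state '+') is shared by Delta, Eta, and Zeta — a synapomorphy uniting that clade.
All ingroup taxa share the derived state '+' for caudal autotomy; it defines the ingroup but does not resolve relationships within it.
Most parsimonious ingroup topology: (((Delta,Eta),Zeta),(Beta,Alpha)).
The clade {Alpha, Beta} is supported by bioluminescent organ: its derived state '+' occurs in exactly those taxa and in no other taxon (including the outgroup).

bioluminescent organ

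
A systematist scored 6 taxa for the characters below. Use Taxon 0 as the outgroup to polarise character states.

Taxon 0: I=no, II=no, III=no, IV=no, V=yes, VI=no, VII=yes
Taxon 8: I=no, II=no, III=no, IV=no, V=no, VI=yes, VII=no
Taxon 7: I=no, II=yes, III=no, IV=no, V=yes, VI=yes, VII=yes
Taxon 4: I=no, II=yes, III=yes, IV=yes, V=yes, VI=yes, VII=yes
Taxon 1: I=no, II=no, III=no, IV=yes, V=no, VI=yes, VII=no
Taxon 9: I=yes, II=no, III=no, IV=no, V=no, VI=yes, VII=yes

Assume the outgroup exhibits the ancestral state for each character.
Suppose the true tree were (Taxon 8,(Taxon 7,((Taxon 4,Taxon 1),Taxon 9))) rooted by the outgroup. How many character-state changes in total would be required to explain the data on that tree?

11

Map each character onto (Taxon 8,(Taxon 7,((Taxon 4,Taxon 1),Taxon 9))) (rooted by Taxon 0) and count the minimum state changes it requires (Fitch parsimony):
I: 1; II: 2; III: 1; IV: 1; V: 3; VI: 1; VII: 2.
Total tree length = 11.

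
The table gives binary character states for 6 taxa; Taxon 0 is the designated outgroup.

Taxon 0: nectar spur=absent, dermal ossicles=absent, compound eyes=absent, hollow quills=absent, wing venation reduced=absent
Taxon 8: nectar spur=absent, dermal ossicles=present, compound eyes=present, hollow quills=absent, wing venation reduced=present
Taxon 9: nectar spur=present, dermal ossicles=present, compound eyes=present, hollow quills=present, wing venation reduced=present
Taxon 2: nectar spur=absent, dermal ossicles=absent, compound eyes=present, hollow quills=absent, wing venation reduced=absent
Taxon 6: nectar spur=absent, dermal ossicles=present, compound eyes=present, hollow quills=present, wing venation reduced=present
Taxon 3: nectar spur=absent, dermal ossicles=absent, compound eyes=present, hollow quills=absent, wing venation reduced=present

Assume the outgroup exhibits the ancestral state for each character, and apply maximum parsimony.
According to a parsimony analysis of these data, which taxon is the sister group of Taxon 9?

Taxon 6

The outgroup has state 'absent' for every character, so 'present' is the derived state throughout.
nectar spur: derived state 'present' in Taxon 9 only — an autapomorphy, so it tells us nothing about relationships among taxa.
Only Taxon 6, Taxon 8, and Taxon 9 show the derived state 'present' for dermal ossicles, supporting them as a clade.
compound eyes (derived state 'present') is shared by all ingroup taxa — unites the whole ingroup.
Only Taxon 6 and Taxon 9 show the derived state 'present' for hollow quills, supporting them as a clade.
wing venation reduced: derived state 'present' in Taxon 3, Taxon 6, Taxon 8, and Taxon 9 only — synapomorphy for {Taxon 3, Taxon 6, Taxon 8, Taxon 9}.
Most parsimonious ingroup topology: (((Taxon 8,(Taxon 9,Taxon 6)),Taxon 3),Taxon 2).
Taxon 9 and Taxon 6 form a cherry on this tree, so they are sister taxa.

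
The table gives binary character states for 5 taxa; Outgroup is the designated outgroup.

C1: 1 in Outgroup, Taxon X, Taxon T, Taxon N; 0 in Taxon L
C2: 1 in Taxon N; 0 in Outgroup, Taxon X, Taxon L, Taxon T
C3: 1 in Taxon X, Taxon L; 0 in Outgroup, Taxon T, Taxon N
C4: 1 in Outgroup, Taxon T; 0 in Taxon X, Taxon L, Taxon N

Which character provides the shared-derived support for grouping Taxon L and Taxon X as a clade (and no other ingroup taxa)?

Character polarity is set by the outgroup: the derived state is whichever differs from the outgroup's state, so for C1, C4 the derived state is '0', and for the remaining characters it is '1'.
C1 (derived state '0') is unique to Taxon L (autapomorphy; uninformative for grouping).
C2 (derived state '1') is unique to Taxon N (autapomorphy; uninformative for grouping).
C3: derived state '1' in Taxon L and Taxon X only — synapomorphy for {Taxon L, Taxon X}.
Only Taxon L, Taxon N, and Taxon X show the derived state '0' for C4, supporting them as a clade.
Most parsimonious ingroup topology: (((Taxon L,Taxon X),Taxon N),Taxon T).
The clade {Taxon L, Taxon X} is supported by C3: its derived state '1' occurs in exactly those taxa and in no other taxon (including the outgroup).

C3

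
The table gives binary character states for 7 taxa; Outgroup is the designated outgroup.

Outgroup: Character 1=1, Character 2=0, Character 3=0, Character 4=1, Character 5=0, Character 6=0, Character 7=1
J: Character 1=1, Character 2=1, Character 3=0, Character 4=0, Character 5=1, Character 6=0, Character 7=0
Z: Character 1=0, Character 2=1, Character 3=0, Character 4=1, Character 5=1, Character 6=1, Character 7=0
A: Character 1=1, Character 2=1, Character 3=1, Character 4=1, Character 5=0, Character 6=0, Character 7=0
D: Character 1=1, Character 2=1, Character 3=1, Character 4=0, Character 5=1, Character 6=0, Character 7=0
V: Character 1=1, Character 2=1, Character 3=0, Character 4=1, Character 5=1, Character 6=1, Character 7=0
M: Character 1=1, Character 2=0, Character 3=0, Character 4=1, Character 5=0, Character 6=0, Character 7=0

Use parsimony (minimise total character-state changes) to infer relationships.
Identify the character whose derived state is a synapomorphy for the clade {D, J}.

Character 4

Character polarity is set by the outgroup: the derived state is whichever differs from the outgroup's state, so for Character 1, Character 4, Character 7 the derived state is '0', and for the remaining characters it is '1'.
Character 1: derived state '0' in Z only — an autapomorphy, so it tells us nothing about relationships among taxa.
Only A, D, J, V, and Z show the derived state '1' for Character 2, supporting them as a clade.
Character 3 (state '1') occurs in A and D but conflicts with the nesting implied by the other characters — most parsimoniously interpreted as homoplasy.
Character 4: derived state '0' in D and J only — synapomorphy for {D, J}.
Only D, J, V, and Z show the derived state '1' for Character 5, supporting them as a clade.
Character 6: derived state '1' in V and Z only — synapomorphy for {V, Z}.
All ingroup taxa share the derived state '0' for Character 7; it defines the ingroup but does not resolve relationships within it.
Most parsimonious ingroup topology: ((((J,D),(Z,V)),A),M).
The clade {D, J} is supported by Character 4: its derived state '0' occurs in exactly those taxa and in no other taxon (including the outgroup).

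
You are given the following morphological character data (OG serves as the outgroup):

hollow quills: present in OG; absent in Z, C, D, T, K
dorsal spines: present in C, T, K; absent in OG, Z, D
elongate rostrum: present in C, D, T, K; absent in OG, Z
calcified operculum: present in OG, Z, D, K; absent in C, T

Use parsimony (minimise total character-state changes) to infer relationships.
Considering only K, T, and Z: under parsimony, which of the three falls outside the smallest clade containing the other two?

Character polarity is set by the outgroup: the derived state is whichever differs from the outgroup's state, so for hollow quills, calcified operculum the derived state is 'absent', and for the remaining characters it is 'present'.
hollow quills (derived state 'absent') is shared by all ingroup taxa — unites the whole ingroup.
dorsal spines (derived state 'present') is shared by C, K, and T — a synapomorphy uniting that clade.
elongate rostrum: derived state 'present' in C, D, K, and T only — synapomorphy for {C, D, K, T}.
calcified operculum: derived state 'absent' in C and T only — synapomorphy for {C, T}.
Most parsimonious ingroup topology: (Z,(((C,T),K),D)).
K and T share a more recent common ancestor with each other than either does with Z, so Z is the least closely related of the three.

Z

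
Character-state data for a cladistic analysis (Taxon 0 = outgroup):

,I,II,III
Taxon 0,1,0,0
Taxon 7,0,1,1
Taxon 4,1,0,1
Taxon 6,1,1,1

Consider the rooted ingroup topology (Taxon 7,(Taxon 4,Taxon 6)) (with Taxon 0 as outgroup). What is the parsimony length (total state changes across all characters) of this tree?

Map each character onto (Taxon 7,(Taxon 4,Taxon 6)) (rooted by Taxon 0) and count the minimum state changes it requires (Fitch parsimony):
I: 1; II: 2; III: 1.
Total tree length = 4.

4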